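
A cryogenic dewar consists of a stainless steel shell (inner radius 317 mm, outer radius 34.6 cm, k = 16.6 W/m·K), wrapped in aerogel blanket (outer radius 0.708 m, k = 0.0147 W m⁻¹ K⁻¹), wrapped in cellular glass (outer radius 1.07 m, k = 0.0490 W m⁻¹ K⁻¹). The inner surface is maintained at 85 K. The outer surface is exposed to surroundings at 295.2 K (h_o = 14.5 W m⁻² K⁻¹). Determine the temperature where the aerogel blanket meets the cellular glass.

Treat each layer as a resistance in series:
  R_stainless steel = (1/0.317 − 1/0.346)/(4πk) = 0.2644/(4π·16.6) = 0.001267 K/W
  R_aerogel blanket = (1/0.346 − 1/0.708)/(4πk) = 1.478/(4π·0.0147) = 8.000 K/W
  R_cellular glass = (1/0.708 − 1/1.07)/(4πk) = 0.4778/(4π·0.0490) = 0.7760 K/W
  R_conv,out = 1/(4πr²h) = 1/(4π·1.07²·14.5) = 0.004794 K/W
ΣR = 0.001267 + 8.000 + 0.7760 + 0.004794 = 8.782 K/W
Q = ΔT/ΣR = (85 K − 295.2 K)/8.782 = -23.94 W
From the inner boundary to the aerogel blanket/cellular glass interface, ΣR_partial = 8.001 K/W.
T_interface = T_in − Q·ΣR_partial = 85 K − (-23.94)(8.001) = 276.5 K

T = 276.5 K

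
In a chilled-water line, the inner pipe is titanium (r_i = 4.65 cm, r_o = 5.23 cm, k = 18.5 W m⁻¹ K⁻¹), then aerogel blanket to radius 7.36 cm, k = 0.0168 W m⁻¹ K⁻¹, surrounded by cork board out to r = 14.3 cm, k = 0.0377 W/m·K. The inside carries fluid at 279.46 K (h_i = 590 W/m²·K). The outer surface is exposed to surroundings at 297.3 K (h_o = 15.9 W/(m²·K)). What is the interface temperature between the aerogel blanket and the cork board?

T = 288.9 K

Treat each layer as a resistance in series:
  R'_conv,in = 1/(2πr h) = 1/(2π·0.0465·590) = 0.005801 m·K/W
  R'_titanium = ln(0.0523/0.0465)/(2πk) = 0.1175/(2π·18.5) = 0.001011 m·K/W
  R'_aerogel blanket = ln(0.0736/0.0523)/(2πk) = 0.3416/(2π·0.0168) = 3.237 m·K/W
  R'_cork board = ln(0.143/0.0736)/(2πk) = 0.6642/(2π·0.0377) = 2.804 m·K/W
  R'_conv,out = 1/(2πr h) = 1/(2π·0.143·15.9) = 0.07000 m·K/W
ΣR = 0.005801 + 0.001011 + 3.237 + 2.804 + 0.07000 = 6.118 m·K/W
Q' = ΔT/ΣR = (279.46 K − 297.3 K)/6.118 = -2.916 W/m
From the inner boundary to the aerogel blanket/cork board interface, ΣR_partial = 3.244 m·K/W.
T_interface = T_in − Q'·ΣR_partial = 279.46 K − (-2.916)(3.244) = 288.9 K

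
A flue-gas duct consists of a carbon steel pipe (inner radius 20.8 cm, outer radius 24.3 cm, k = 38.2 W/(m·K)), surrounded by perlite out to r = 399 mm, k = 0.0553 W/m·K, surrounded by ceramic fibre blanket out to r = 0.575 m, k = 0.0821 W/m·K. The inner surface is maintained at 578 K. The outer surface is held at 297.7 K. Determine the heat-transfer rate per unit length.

Series thermal resistances, inner to outer:
  R'_carbon steel = ln(0.243/0.208)/(2πk) = 0.1555/(2π·38.2) = 6.480×10^-4 m·K/W
  R'_perlite = ln(0.399/0.243)/(2πk) = 0.4959/(2π·0.0553) = 1.427 m·K/W
  R'_ceramic fibre blanket = ln(0.575/0.399)/(2πk) = 0.3654/(2π·0.0821) = 0.7084 m·K/W
ΣR = 6.480×10^-4 + 1.427 + 0.7084 = 2.136 m·K/W
Q' = ΔT/ΣR = (578 K − 297.7 K)/2.136 = 131 W/m

Q' = 131 W/m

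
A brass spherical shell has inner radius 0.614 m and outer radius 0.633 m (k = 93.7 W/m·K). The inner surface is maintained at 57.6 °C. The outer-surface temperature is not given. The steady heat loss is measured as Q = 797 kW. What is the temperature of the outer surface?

Series resistances:
  R_brass = (1/0.614 − 1/0.633)/(4πk) = 0.04889/(4π·93.7) = 4.152×10^-5 K/W
ΣR = 4.152×10^-5 K/W
ΔT = Q·ΣR = 7.97×10^5 × 4.152×10^-5 = 33.09 K
Heat flows outward, so T_out = T_in − ΔT = 57.6 − 33.09 = 24.5 °C

T_out = 24.5 °C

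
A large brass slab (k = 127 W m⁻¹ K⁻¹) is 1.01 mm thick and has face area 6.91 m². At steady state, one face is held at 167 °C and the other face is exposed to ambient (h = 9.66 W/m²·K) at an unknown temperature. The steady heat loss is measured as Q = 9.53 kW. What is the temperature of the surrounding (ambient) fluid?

T_out = 24.2 °C

Series resistances:
  R_brass = L/(kA) = 0.00101/(127·6.91) = 1.151×10^-6 K/W
  R_conv,out = 1/(hA) = 1/(9.66·6.91) = 0.01498 K/W
ΣR = 0.01498 K/W
ΔT = Q·ΣR = 9530 × 0.01498 = 142.8 K
Heat flows outward, so T_out = T_in − ΔT = 167 − 142.8 = 24.2 °C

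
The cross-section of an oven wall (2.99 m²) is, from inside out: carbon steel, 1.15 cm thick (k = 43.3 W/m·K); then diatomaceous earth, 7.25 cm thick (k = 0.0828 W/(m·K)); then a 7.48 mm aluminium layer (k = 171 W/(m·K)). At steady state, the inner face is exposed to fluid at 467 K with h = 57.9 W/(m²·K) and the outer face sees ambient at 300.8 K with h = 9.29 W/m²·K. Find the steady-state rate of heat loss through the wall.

Q = 497 W

Treat each layer as a resistance in series:
  R_conv,in = 1/(hA) = 1/(57.9·2.99) = 0.005776 K/W
  R_carbon steel = L/(kA) = 0.0115/(43.3·2.99) = 8.883×10^-5 K/W
  R_diatomaceous earth = L/(kA) = 0.0725/(0.0828·2.99) = 0.2928 K/W
  R_aluminium = L/(kA) = 0.00748/(171·2.99) = 1.463×10^-5 K/W
  R_conv,out = 1/(hA) = 1/(9.29·2.99) = 0.03600 K/W
ΣR = 0.005776 + 8.883×10^-5 + 0.2928 + 1.463×10^-5 + 0.03600 = 0.3347 K/W
Q = ΔT/ΣR = (467 K − 300.8 K)/0.3347 = 497 W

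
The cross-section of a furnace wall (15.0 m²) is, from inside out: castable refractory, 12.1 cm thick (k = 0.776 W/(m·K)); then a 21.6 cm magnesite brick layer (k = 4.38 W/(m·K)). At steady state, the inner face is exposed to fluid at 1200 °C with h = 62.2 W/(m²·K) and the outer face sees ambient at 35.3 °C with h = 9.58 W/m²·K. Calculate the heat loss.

Q = 53600 W

Series thermal resistances, inner to outer:
  R_conv,in = 1/(hA) = 1/(62.2·15.0) = 0.001072 K/W
  R_castable refractory = L/(kA) = 0.121/(0.776·15.0) = 0.01040 K/W
  R_magnesite brick = L/(kA) = 0.216/(4.38·15.0) = 0.003288 K/W
  R_conv,out = 1/(hA) = 1/(9.58·15.0) = 0.006959 K/W
ΣR = 0.001072 + 0.01040 + 0.003288 + 0.006959 = 0.02172 K/W
Q = ΔT/ΣR = (1200 °C − 35.3 °C)/0.02172 = 53600 W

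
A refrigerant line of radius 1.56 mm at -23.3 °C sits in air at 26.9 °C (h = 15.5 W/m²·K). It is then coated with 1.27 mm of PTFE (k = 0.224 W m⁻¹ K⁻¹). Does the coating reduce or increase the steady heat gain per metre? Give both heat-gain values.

Critical radius for a cylinder: r_cr = k/h = 0.0145 m = 1.45 cm.
Outer radius after coating: r₂ = 0.00156 + 0.00127 = 0.00283 m.
Since r₁ < r_cr and r₂ ≤ r_cr, the coating moves toward the maximum at r_cr — heat gain rises.
Bare: R = 1/(2πr₁h) = 6.582 m·K/W; Q = 50.2/6.582 = 7.63 W/m.
Coated: R = R_cond + R_conv = 4.051 m·K/W; Q = 50.2/4.051 = 12.4 W/m.

increases: 7.63 → 12.4 W/m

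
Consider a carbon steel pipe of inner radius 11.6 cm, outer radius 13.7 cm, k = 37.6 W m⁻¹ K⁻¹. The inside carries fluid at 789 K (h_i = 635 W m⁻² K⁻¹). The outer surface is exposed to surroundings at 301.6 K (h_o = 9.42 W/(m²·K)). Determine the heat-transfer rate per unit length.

Q' = 3.86 kW/m

Treat each layer as a resistance in series:
  R'_conv,in = 1/(2πr h) = 1/(2π·0.116·635) = 0.002161 m·K/W
  R'_carbon steel = ln(0.137/0.116)/(2πk) = 0.1664/(2π·37.6) = 7.043×10^-4 m·K/W
  R'_conv,out = 1/(2πr h) = 1/(2π·0.137·9.42) = 0.1233 m·K/W
ΣR = 0.002161 + 7.043×10^-4 + 0.1233 = 0.1262 m·K/W
Q' = ΔT/ΣR = (789 K − 301.6 K)/0.1262 = 3860 W/m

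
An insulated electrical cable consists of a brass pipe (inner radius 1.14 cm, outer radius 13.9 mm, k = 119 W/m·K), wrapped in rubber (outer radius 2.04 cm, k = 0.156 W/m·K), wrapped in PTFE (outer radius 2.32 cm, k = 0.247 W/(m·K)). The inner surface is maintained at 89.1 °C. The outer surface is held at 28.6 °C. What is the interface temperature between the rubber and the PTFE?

Treat each layer as a resistance in series:
  R'_brass = ln(0.0139/0.0114)/(2πk) = 0.1983/(2π·119) = 2.652×10^-4 m·K/W
  R'_rubber = ln(0.0204/0.0139)/(2πk) = 0.3836/(2π·0.156) = 0.3914 m·K/W
  R'_PTFE = ln(0.0232/0.0204)/(2πk) = 0.1286/(2π·0.247) = 0.08287 m·K/W
ΣR = 2.652×10^-4 + 0.3914 + 0.08287 = 0.4745 m·K/W
Q' = ΔT/ΣR = (89.1 °C − 28.6 °C)/0.4745 = 127.5 W/m
From the inner boundary to the rubber/PTFE interface, ΣR_partial = 0.3917 m·K/W.
T_interface = T_in − Q'·ΣR_partial = 89.1 °C − (127.5)(0.3917) = 39.2 °C

T = 39.2 °C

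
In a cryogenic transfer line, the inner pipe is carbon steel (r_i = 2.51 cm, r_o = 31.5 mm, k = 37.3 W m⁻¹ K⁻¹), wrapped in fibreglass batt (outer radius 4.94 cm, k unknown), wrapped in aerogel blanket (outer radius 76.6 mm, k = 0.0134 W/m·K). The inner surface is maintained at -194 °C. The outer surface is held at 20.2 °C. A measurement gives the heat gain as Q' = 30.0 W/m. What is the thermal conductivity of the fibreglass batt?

k = 0.0371 W/m·K

ΣR = ΔT/Q' = |-194 − 20.2|/30.0 = 7.140 m·K/W
Known resistances:
  R'_carbon steel = ln(0.0315/0.0251)/(2πk) = 0.2271/(2π·37.3) = 9.691×10^-4 m·K/W
  R'_aerogel blanket = ln(0.0766/0.0494)/(2πk) = 0.4386/(2π·0.0134) = 5.210 m·K/W
R_fibreglass batt = ΣR − ΣR_known = 7.140 − 5.211 = 1.929 m·K/W
ln(r₂/r₁)/(2πk) = 1.929 ⇒ k = 0.4500/(2π·1.929) = 0.0371 W/m·K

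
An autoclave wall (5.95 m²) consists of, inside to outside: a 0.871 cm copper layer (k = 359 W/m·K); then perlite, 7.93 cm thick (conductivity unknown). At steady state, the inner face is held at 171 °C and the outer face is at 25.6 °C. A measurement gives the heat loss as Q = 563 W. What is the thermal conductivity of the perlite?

k = 0.0516 W/m·K

ΣR = ΔT/Q = |171 − 25.6|/563 = 0.2583 K/W
Known resistances:
  R_copper = L/(kA) = 0.00871/(359·5.95) = 4.078×10^-6 K/W
R_perlite = ΣR − ΣR_known = 0.2583 − 4.078×10^-6 = 0.2583 K/W
L/(kA) = 0.2583 ⇒ k = 0.0793/(0.2583·5.95) = 0.0516 W/m·K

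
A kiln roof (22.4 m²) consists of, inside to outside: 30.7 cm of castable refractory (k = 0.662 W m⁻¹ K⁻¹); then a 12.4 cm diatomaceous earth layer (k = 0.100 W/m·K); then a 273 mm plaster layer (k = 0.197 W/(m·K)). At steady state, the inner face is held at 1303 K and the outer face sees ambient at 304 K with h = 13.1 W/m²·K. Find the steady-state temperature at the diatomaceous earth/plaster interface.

Series thermal resistances, inner to outer:
  R_castable refractory = L/(kA) = 0.307/(0.662·22.4) = 0.02070 K/W
  R_diatomaceous earth = L/(kA) = 0.124/(0.100·22.4) = 0.05536 K/W
  R_plaster = L/(kA) = 0.273/(0.197·22.4) = 0.06187 K/W
  R_conv,out = 1/(hA) = 1/(13.1·22.4) = 0.003408 K/W
ΣR = 0.02070 + 0.05536 + 0.06187 + 0.003408 = 0.1413 K/W
Q = ΔT/ΣR = (1303 K − 304 K)/0.1413 = 7070 W
From the inner boundary to the diatomaceous earth/plaster interface, ΣR_partial = 0.07606 K/W.
T_interface = T_in − Q·ΣR_partial = 1303 K − (7070)(0.07606) = 765 K

T = 765 K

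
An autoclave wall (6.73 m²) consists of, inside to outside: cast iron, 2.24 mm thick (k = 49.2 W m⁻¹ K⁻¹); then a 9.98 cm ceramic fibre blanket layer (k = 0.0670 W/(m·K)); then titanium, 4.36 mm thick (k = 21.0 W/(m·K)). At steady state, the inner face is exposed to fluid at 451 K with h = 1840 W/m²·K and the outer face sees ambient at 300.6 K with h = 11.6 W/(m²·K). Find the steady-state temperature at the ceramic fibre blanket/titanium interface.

T = 308.8 K

Resistance network (inner→outer):
  R_conv,in = 1/(hA) = 1/(1840·6.73) = 8.075×10^-5 K/W
  R_cast iron = L/(kA) = 0.00224/(49.2·6.73) = 6.765×10^-6 K/W
  R_ceramic fibre blanket = L/(kA) = 0.0998/(0.0670·6.73) = 0.2213 K/W
  R_titanium = L/(kA) = 0.00436/(21.0·6.73) = 3.085×10^-5 K/W
  R_conv,out = 1/(hA) = 1/(11.6·6.73) = 0.01281 K/W
ΣR = 8.075×10^-5 + 6.765×10^-6 + 0.2213 + 3.085×10^-5 + 0.01281 = 0.2342 K/W
Q = ΔT/ΣR = (451 K − 300.6 K)/0.2342 = 642.2 W
From the inner boundary to the ceramic fibre blanket/titanium interface, ΣR_partial = 0.2214 K/W.
T_interface = T_in − Q·ΣR_partial = 451 K − (642.2)(0.2214) = 308.8 K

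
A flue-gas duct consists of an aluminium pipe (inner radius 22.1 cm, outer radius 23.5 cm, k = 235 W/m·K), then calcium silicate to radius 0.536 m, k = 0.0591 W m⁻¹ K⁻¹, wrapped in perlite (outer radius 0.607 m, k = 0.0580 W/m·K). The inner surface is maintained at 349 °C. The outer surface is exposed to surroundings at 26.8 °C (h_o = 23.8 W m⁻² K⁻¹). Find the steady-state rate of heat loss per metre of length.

Series thermal resistances, inner to outer:
  R'_aluminium = ln(0.235/0.221)/(2πk) = 0.06142/(2π·235) = 4.160×10^-5 m·K/W
  R'_calcium silicate = ln(0.536/0.235)/(2πk) = 0.8245/(2π·0.0591) = 2.220 m·K/W
  R'_perlite = ln(0.607/0.536)/(2πk) = 0.1244/(2π·0.0580) = 0.3413 m·K/W
  R'_conv,out = 1/(2πr h) = 1/(2π·0.607·23.8) = 0.01102 m·K/W
ΣR = 4.160×10^-5 + 2.220 + 0.3413 + 0.01102 = 2.572 m·K/W
Q' = ΔT/ΣR = (349 °C − 26.8 °C)/2.572 = 125 W/m

Q' = 125 W/m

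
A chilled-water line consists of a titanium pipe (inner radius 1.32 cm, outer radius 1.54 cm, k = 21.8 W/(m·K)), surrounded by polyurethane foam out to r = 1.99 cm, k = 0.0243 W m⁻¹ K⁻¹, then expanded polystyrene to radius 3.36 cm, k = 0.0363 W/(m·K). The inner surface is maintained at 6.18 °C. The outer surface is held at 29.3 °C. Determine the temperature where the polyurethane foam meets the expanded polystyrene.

T = 15.9 °C

Treat each layer as a resistance in series:
  R'_titanium = ln(0.0154/0.0132)/(2πk) = 0.1542/(2π·21.8) = 0.001125 m·K/W
  R'_polyurethane foam = ln(0.0199/0.0154)/(2πk) = 0.2564/(2π·0.0243) = 1.679 m·K/W
  R'_expanded polystyrene = ln(0.0336/0.0199)/(2πk) = 0.5238/(2π·0.0363) = 2.297 m·K/W
ΣR = 0.001125 + 1.679 + 2.297 = 3.977 m·K/W
Q' = ΔT/ΣR = (6.18 °C − 29.3 °C)/3.977 = -5.813 W/m
From the inner boundary to the polyurethane foam/expanded polystyrene interface, ΣR_partial = 1.680 m·K/W.
T_interface = T_in − Q'·ΣR_partial = 6.18 °C − (-5.813)(1.680) = 15.9 °C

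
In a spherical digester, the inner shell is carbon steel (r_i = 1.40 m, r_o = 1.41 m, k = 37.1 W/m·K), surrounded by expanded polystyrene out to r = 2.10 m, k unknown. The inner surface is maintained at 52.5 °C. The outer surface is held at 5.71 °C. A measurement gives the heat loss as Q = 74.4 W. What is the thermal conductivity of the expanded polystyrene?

ΣR = ΔT/Q = |52.5 − 5.71|/74.4 = 0.6289 K/W
Known resistances:
  R_carbon steel = (1/1.40 − 1/1.41)/(4πk) = 0.005066/(4π·37.1) = 1.087×10^-5 K/W
R_expanded polystyrene = ΣR − ΣR_known = 0.6289 − 1.087×10^-5 = 0.6289 K/W
(1/r₁−1/r₂)/(4πk) = 0.6289 ⇒ k = 0.2330/(4π·0.6289) = 0.0295 W/m·K

k = 0.0295 W/m·K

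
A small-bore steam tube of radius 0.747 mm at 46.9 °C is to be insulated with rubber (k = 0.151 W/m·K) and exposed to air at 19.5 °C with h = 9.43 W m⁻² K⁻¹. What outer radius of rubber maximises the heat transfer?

r_cr = 1.60 cm

For a cylinder, r_cr = k_ins/h = 0.151/9.43 = 0.0160 m = 1.60 cm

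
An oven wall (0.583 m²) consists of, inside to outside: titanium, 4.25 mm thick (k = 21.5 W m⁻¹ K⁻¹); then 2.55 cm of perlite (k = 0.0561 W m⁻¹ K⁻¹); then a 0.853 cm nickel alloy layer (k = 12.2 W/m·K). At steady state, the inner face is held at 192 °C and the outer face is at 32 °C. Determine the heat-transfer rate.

Resistance network (inner→outer):
  R_titanium = L/(kA) = 0.00425/(21.5·0.583) = 3.391×10^-4 K/W
  R_perlite = L/(kA) = 0.0255/(0.0561·0.583) = 0.7797 K/W
  R_nickel alloy = L/(kA) = 0.00853/(12.2·0.583) = 0.001199 K/W
ΣR = 3.391×10^-4 + 0.7797 + 0.001199 = 0.7812 K/W
Q = ΔT/ΣR = (192 °C − 32 °C)/0.7812 = 205 W

Q = 205 W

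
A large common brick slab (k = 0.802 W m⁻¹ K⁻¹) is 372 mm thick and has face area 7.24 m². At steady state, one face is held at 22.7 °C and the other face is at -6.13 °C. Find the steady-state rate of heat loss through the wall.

Q = 450 W

Q = kA·ΔT/L = 0.802 × 7.24 × |22.7 °C − -6.13 °C| / 0.372 = 450 W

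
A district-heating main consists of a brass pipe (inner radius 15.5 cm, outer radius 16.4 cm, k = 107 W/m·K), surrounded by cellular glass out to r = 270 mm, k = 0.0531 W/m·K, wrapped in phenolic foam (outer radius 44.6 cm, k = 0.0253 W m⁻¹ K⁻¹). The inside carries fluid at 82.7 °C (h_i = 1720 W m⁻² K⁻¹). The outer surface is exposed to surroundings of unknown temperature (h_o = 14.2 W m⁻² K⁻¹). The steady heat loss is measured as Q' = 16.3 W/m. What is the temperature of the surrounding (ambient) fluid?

Sum the resistances:
  R'_conv,in = 1/(2πr h) = 1/(2π·0.155·1720) = 5.970×10^-4 m·K/W
  R'_brass = ln(0.164/0.155)/(2πk) = 0.05644/(2π·107) = 8.395×10^-5 m·K/W
  R'_cellular glass = ln(0.270/0.164)/(2πk) = 0.4986/(2π·0.0531) = 1.494 m·K/W
  R'_phenolic foam = ln(0.446/0.270)/(2πk) = 0.5019/(2π·0.0253) = 3.157 m·K/W
  R'_conv,out = 1/(2πr h) = 1/(2π·0.446·14.2) = 0.02513 m·K/W
ΣR = 4.677 m·K/W
ΔT = Q'·ΣR = 16.3 × 4.677 = 76.24 K
Heat flows outward, so T_out = T_in − ΔT = 82.7 − 76.24 = 6.46 °C

T_out = 6.46 °C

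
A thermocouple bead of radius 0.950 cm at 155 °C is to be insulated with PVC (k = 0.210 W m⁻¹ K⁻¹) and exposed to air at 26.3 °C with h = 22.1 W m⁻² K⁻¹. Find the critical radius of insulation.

r_cr = 1.90 cm

For a sphere, r_cr = 2k_ins/h = 2·0.210/22.1 = 0.0190 m = 1.90 cm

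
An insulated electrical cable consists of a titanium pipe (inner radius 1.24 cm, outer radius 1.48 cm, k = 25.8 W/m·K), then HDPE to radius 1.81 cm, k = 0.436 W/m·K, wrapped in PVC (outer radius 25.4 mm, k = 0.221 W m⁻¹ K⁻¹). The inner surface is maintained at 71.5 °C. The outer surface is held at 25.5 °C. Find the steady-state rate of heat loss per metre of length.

Resistance network (inner→outer):
  R'_titanium = ln(0.0148/0.0124)/(2πk) = 0.1769/(2π·25.8) = 0.001091 m·K/W
  R'_HDPE = ln(0.0181/0.0148)/(2πk) = 0.2013/(2π·0.436) = 0.07348 m·K/W
  R'_PVC = ln(0.0254/0.0181)/(2πk) = 0.3388/(2π·0.221) = 0.2440 m·K/W
ΣR = 0.001091 + 0.07348 + 0.2440 = 0.3186 m·K/W
Q' = ΔT/ΣR = (71.5 °C − 25.5 °C)/0.3186 = 144 W/m

Q' = 144 W/m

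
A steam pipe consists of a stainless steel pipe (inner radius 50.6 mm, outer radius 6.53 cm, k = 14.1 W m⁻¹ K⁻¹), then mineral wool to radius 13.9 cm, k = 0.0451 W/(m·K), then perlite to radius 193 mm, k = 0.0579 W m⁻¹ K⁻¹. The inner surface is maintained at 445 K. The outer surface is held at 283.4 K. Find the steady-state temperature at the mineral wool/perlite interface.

Resistance network (inner→outer):
  R'_stainless steel = ln(0.0653/0.0506)/(2πk) = 0.2550/(2π·14.1) = 0.002879 m·K/W
  R'_mineral wool = ln(0.139/0.0653)/(2πk) = 0.7555/(2π·0.0451) = 2.666 m·K/W
  R'_perlite = ln(0.193/0.139)/(2πk) = 0.3282/(2π·0.0579) = 0.9022 m·K/W
ΣR = 0.002879 + 2.666 + 0.9022 = 3.571 m·K/W
Q' = ΔT/ΣR = (445 K − 283.4 K)/3.571 = 45.25 W/m
From the inner boundary to the mineral wool/perlite interface, ΣR_partial = 2.669 m·K/W.
T_interface = T_in − Q'·ΣR_partial = 445 K − (45.25)(2.669) = 324.2 K

T = 324.2 K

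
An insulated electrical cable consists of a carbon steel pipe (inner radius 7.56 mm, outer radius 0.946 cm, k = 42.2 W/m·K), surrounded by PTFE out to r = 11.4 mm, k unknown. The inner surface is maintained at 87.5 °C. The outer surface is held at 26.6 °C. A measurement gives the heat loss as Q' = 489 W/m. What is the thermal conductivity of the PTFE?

k = 0.240 W/m·K

ΣR = ΔT/Q' = |87.5 − 26.6|/489 = 0.1245 m·K/W
Known resistances:
  R'_carbon steel = ln(0.00946/0.00756)/(2πk) = 0.2242/(2π·42.2) = 8.456×10^-4 m·K/W
R_PTFE = ΣR − ΣR_known = 0.1245 − 8.456×10^-4 = 0.1237 m·K/W
ln(r₂/r₁)/(2πk) = 0.1237 ⇒ k = 0.1865/(2π·0.1237) = 0.240 W/m·K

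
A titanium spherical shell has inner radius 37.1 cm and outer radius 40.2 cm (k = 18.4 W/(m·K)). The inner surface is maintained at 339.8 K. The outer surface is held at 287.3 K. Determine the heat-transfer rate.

Q = 4πk·ΔT/(1/r₁ − 1/r₂) = 4π × 18.4 × 52.5 / (1/0.371 − 1/0.402) = 58400 W

Q = 58400 W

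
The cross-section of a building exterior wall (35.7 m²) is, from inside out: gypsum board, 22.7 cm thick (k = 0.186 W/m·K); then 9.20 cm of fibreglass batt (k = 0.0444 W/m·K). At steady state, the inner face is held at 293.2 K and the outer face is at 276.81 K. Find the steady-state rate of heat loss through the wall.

Q = 178 W

Resistance network (inner→outer):
  R_gypsum board = L/(kA) = 0.227/(0.186·35.7) = 0.03419 K/W
  R_fibreglass batt = L/(kA) = 0.0920/(0.0444·35.7) = 0.05804 K/W
ΣR = 0.03419 + 0.05804 = 0.09223 K/W
Q = ΔT/ΣR = (293.2 K − 276.81 K)/0.09223 = 178 W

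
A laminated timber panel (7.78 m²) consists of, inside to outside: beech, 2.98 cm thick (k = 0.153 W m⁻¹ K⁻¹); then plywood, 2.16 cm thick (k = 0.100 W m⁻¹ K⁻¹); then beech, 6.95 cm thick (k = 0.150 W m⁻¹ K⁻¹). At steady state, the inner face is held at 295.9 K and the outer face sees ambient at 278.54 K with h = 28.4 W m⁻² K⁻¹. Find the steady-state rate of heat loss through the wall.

Treat each layer as a resistance in series:
  R_beech = L/(kA) = 0.0298/(0.153·7.78) = 0.02503 K/W
  R_plywood = L/(kA) = 0.0216/(0.100·7.78) = 0.02776 K/W
  R_beech = L/(kA) = 0.0695/(0.150·7.78) = 0.05955 K/W
  R_conv,out = 1/(hA) = 1/(28.4·7.78) = 0.004526 K/W
ΣR = 0.02503 + 0.02776 + 0.05955 + 0.004526 = 0.1169 K/W
Q = ΔT/ΣR = (295.9 K − 278.54 K)/0.1169 = 149 W

Q = 149 W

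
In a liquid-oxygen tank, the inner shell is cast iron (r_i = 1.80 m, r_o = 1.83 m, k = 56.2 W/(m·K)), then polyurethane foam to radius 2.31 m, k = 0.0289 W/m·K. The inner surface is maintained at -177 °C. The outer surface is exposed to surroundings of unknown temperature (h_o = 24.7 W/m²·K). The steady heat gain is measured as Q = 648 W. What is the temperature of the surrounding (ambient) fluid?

T_out = 26.0 °C

Sum the resistances:
  R_cast iron = (1/1.80 − 1/1.83)/(4πk) = 0.009107/(4π·56.2) = 1.290×10^-5 K/W
  R_polyurethane foam = (1/1.83 − 1/2.31)/(4πk) = 0.1135/(4π·0.0289) = 0.3127 K/W
  R_conv,out = 1/(4πr²h) = 1/(4π·2.31²·24.7) = 6.038×10^-4 K/W
ΣR = 0.3133 K/W
ΔT = Q·ΣR = 648 × 0.3133 = 203.0 K
Heat flows inward, so T_out = T_in + ΔT = -177 + 203.0 = 26.0 °C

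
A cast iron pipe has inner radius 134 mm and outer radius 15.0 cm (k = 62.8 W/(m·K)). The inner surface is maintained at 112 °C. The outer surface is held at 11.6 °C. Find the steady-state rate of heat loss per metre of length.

Q' = 2πk·ΔT/ln(r₂/r₁) = 2π × 62.8 × 100.4 / ln(0.150/0.134) = 3.51×10^5 W/m

Q' = 3.51×10^5 W/m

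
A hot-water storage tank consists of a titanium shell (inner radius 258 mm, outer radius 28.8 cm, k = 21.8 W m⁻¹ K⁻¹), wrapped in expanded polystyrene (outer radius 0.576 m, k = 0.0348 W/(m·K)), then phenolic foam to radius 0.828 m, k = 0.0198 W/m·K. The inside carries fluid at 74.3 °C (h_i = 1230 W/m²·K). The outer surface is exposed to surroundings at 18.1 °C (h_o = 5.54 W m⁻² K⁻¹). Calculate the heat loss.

Q = 9.19 W

Resistance network (inner→outer):
  R_conv,in = 1/(4πr²h) = 1/(4π·0.258²·1230) = 9.720×10^-4 K/W
  R_titanium = (1/0.258 − 1/0.288)/(4πk) = 0.4037/(4π·21.8) = 0.001474 K/W
  R_expanded polystyrene = (1/0.288 − 1/0.576)/(4πk) = 1.736/(4π·0.0348) = 3.970 K/W
  R_phenolic foam = (1/0.576 − 1/0.828)/(4πk) = 0.5284/(4π·0.0198) = 2.124 K/W
  R_conv,out = 1/(4πr²h) = 1/(4π·0.828²·5.54) = 0.02095 K/W
ΣR = 9.720×10^-4 + 0.001474 + 3.970 + 2.124 + 0.02095 = 6.117 K/W
Q = ΔT/ΣR = (74.3 °C − 18.1 °C)/6.117 = 9.19 W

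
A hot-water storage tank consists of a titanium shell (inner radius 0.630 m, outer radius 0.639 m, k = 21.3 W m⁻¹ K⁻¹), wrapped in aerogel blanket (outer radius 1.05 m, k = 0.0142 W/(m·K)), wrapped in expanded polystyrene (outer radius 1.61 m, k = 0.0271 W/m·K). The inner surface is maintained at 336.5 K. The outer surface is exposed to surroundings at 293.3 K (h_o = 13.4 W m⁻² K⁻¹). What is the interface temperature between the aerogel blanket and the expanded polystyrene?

T = 302.9 K

Series thermal resistances, inner to outer:
  R_titanium = (1/0.630 − 1/0.639)/(4πk) = 0.02236/(4π·21.3) = 8.352×10^-5 K/W
  R_aerogel blanket = (1/0.639 − 1/1.05)/(4πk) = 0.6126/(4π·0.0142) = 3.433 K/W
  R_expanded polystyrene = (1/1.05 − 1/1.61)/(4πk) = 0.3313/(4π·0.0271) = 0.9727 K/W
  R_conv,out = 1/(4πr²h) = 1/(4π·1.61²·13.4) = 0.002291 K/W
ΣR = 8.352×10^-5 + 3.433 + 0.9727 + 0.002291 = 4.408 K/W
Q = ΔT/ΣR = (336.5 K − 293.3 K)/4.408 = 9.800 W
From the inner boundary to the aerogel blanket/expanded polystyrene interface, ΣR_partial = 3.433 K/W.
T_interface = T_in − Q·ΣR_partial = 336.5 K − (9.800)(3.433) = 302.9 K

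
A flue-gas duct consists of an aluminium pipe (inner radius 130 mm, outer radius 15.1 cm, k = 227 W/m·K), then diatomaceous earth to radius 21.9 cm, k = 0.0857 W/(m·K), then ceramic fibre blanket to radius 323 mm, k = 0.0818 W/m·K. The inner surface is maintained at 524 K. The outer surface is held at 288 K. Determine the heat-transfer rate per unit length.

Series thermal resistances, inner to outer:
  R'_aluminium = ln(0.151/0.130)/(2πk) = 0.1497/(2π·227) = 1.050×10^-4 m·K/W
  R'_diatomaceous earth = ln(0.219/0.151)/(2πk) = 0.3718/(2π·0.0857) = 0.6905 m·K/W
  R'_ceramic fibre blanket = ln(0.323/0.219)/(2πk) = 0.3886/(2π·0.0818) = 0.7560 m·K/W
ΣR = 1.050×10^-4 + 0.6905 + 0.7560 = 1.447 m·K/W
Q' = ΔT/ΣR = (524 K − 288 K)/1.447 = 163 W/m

Q' = 163 W/m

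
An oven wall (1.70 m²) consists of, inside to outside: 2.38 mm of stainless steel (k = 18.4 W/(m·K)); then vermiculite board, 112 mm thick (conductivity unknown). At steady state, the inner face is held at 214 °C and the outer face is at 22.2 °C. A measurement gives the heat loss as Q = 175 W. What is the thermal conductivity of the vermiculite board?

k = 0.0601 W/m·K

ΣR = ΔT/Q = |214 − 22.2|/175 = 1.096 K/W
Known resistances:
  R_stainless steel = L/(kA) = 0.00238/(18.4·1.70) = 7.609×10^-5 K/W
R_vermiculite board = ΣR − ΣR_known = 1.096 − 7.609×10^-5 = 1.096 K/W
L/(kA) = 1.096 ⇒ k = 0.112/(1.096·1.70) = 0.0601 W/m·K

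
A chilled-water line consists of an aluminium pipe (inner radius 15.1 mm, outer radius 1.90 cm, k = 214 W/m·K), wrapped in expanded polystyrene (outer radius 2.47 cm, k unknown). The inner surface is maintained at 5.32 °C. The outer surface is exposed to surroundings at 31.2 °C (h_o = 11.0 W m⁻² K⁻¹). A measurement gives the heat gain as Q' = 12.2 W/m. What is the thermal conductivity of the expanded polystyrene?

k = 0.0272 W/m·K

ΣR = ΔT/Q' = |5.32 − 31.2|/12.2 = 2.121 m·K/W
Known resistances:
  R'_aluminium = ln(0.0190/0.0151)/(2πk) = 0.2297/(2π·214) = 1.709×10^-4 m·K/W
  R'_conv,out = 1/(2πr h) = 1/(2π·0.0247·11.0) = 0.5858 m·K/W
R_expanded polystyrene = ΣR − ΣR_known = 2.121 − 0.5860 = 1.535 m·K/W
ln(r₂/r₁)/(2πk) = 1.535 ⇒ k = 0.2624/(2π·1.535) = 0.0272 W/m·K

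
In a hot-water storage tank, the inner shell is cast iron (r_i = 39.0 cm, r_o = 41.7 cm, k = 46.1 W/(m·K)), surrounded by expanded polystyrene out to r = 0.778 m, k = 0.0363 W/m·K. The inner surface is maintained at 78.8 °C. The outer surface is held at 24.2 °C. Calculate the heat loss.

Series thermal resistances, inner to outer:
  R_cast iron = (1/0.390 − 1/0.417)/(4πk) = 0.1660/(4π·46.1) = 2.866×10^-4 K/W
  R_expanded polystyrene = (1/0.417 − 1/0.778)/(4πk) = 1.113/(4π·0.0363) = 2.439 K/W
ΣR = 2.866×10^-4 + 2.439 = 2.439 K/W
Q = ΔT/ΣR = (78.8 °C − 24.2 °C)/2.439 = 22.4 W

Q = 22.4 W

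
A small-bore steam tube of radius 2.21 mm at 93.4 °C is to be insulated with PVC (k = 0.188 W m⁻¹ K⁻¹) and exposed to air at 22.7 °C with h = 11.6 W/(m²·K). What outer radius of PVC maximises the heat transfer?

For a cylinder, r_cr = k_ins/h = 0.188/11.6 = 0.0162 m = 1.62 cm

r_cr = 1.62 cm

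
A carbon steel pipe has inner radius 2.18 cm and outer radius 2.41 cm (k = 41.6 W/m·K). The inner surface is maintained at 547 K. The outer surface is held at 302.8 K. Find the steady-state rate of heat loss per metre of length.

Q' = 2πk·ΔT/ln(r₂/r₁) = 2π × 41.6 × 244.2 / ln(0.0241/0.0218) = 6.36×10^5 W/m

Q' = 636 kW/m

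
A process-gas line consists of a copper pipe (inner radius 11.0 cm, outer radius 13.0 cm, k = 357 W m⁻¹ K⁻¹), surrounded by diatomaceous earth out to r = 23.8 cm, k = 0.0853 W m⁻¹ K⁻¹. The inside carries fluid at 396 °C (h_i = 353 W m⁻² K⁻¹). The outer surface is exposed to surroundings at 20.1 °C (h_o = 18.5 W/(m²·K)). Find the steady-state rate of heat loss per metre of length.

Resistance network (inner→outer):
  R'_conv,in = 1/(2πr h) = 1/(2π·0.110·353) = 0.004099 m·K/W
  R'_copper = ln(0.130/0.110)/(2πk) = 0.1671/(2π·357) = 7.447×10^-5 m·K/W
  R'_diatomaceous earth = ln(0.238/0.130)/(2πk) = 0.6047/(2π·0.0853) = 1.128 m·K/W
  R'_conv,out = 1/(2πr h) = 1/(2π·0.238·18.5) = 0.03615 m·K/W
ΣR = 0.004099 + 7.447×10^-5 + 1.128 + 0.03615 = 1.168 m·K/W
Q' = ΔT/ΣR = (396 °C − 20.1 °C)/1.168 = 322 W/m

Q' = 322 W/m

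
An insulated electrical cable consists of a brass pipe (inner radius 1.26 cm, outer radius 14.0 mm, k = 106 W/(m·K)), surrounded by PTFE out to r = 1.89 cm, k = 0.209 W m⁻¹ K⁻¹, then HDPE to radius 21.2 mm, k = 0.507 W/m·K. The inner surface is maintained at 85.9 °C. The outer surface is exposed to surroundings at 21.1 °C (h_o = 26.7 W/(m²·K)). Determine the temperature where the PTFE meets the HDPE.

T = 58.8 °C

Treat each layer as a resistance in series:
  R'_brass = ln(0.0140/0.0126)/(2πk) = 0.1054/(2π·106) = 1.582×10^-4 m·K/W
  R'_PTFE = ln(0.0189/0.0140)/(2πk) = 0.3001/(2π·0.209) = 0.2285 m·K/W
  R'_HDPE = ln(0.0212/0.0189)/(2πk) = 0.1148/(2π·0.507) = 0.03605 m·K/W
  R'_conv,out = 1/(2πr h) = 1/(2π·0.0212·26.7) = 0.2812 m·K/W
ΣR = 1.582×10^-4 + 0.2285 + 0.03605 + 0.2812 = 0.5459 m·K/W
Q' = ΔT/ΣR = (85.9 °C − 21.1 °C)/0.5459 = 118.7 W/m
From the inner boundary to the PTFE/HDPE interface, ΣR_partial = 0.2287 m·K/W.
T_interface = T_in − Q'·ΣR_partial = 85.9 °C − (118.7)(0.2287) = 58.8 °C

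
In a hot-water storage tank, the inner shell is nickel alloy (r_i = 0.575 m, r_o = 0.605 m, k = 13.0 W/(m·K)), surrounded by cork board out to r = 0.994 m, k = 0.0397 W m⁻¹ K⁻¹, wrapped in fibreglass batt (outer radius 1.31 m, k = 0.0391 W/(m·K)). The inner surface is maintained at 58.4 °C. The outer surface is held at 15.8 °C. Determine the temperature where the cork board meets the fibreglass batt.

Treat each layer as a resistance in series:
  R_nickel alloy = (1/0.575 − 1/0.605)/(4πk) = 0.08624/(4π·13.0) = 5.279×10^-4 K/W
  R_cork board = (1/0.605 − 1/0.994)/(4πk) = 0.6469/(4π·0.0397) = 1.297 K/W
  R_fibreglass batt = (1/0.994 − 1/1.31)/(4πk) = 0.2427/(4π·0.0391) = 0.4939 K/W
ΣR = 5.279×10^-4 + 1.297 + 0.4939 = 1.791 K/W
Q = ΔT/ΣR = (58.4 °C − 15.8 °C)/1.791 = 23.79 W
From the inner boundary to the cork board/fibreglass batt interface, ΣR_partial = 1.298 K/W.
T_interface = T_in − Q·ΣR_partial = 58.4 °C − (23.79)(1.298) = 27.5 °C

T = 27.5 °C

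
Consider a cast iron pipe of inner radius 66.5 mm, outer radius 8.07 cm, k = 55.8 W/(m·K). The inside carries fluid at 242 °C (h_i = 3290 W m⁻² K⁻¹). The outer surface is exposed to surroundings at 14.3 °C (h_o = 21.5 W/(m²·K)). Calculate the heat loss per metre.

Series thermal resistances, inner to outer:
  R'_conv,in = 1/(2πr h) = 1/(2π·0.0665·3290) = 7.274×10^-4 m·K/W
  R'_cast iron = ln(0.0807/0.0665)/(2πk) = 0.1935/(2π·55.8) = 5.520×10^-4 m·K/W
  R'_conv,out = 1/(2πr h) = 1/(2π·0.0807·21.5) = 0.09173 m·K/W
ΣR = 7.274×10^-4 + 5.520×10^-4 + 0.09173 = 0.09301 m·K/W
Q' = ΔT/ΣR = (242 °C − 14.3 °C)/0.09301 = 2450 W/m

Q' = 2450 W/m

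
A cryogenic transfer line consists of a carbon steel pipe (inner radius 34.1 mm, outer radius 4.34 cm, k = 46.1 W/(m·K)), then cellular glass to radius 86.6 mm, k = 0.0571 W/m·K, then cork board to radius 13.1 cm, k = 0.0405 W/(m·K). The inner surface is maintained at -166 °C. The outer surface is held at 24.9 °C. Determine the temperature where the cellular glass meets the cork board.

Series thermal resistances, inner to outer:
  R'_carbon steel = ln(0.0434/0.0341)/(2πk) = 0.2412/(2π·46.1) = 8.326×10^-4 m·K/W
  R'_cellular glass = ln(0.0866/0.0434)/(2πk) = 0.6908/(2π·0.0571) = 1.926 m·K/W
  R'_cork board = ln(0.131/0.0866)/(2πk) = 0.4139/(2π·0.0405) = 1.627 m·K/W
ΣR = 8.326×10^-4 + 1.926 + 1.627 = 3.554 m·K/W
Q' = ΔT/ΣR = (-166 °C − 24.9 °C)/3.554 = -53.71 W/m
From the inner boundary to the cellular glass/cork board interface, ΣR_partial = 1.927 m·K/W.
T_interface = T_in − Q'·ΣR_partial = -166 °C − (-53.71)(1.927) = -62.5 °C

T = -62.5 °C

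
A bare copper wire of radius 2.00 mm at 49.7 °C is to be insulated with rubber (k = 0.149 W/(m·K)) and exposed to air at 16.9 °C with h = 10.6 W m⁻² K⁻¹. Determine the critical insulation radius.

r_cr = 1.41 cm

For a cylinder, r_cr = k_ins/h = 0.149/10.6 = 0.0141 m = 1.41 cm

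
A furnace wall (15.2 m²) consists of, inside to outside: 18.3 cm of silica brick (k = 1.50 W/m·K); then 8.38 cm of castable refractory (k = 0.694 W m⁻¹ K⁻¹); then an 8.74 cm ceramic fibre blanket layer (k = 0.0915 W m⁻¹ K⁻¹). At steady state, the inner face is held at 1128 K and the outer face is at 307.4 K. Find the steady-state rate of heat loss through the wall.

Resistance network (inner→outer):
  R_silica brick = L/(kA) = 0.183/(1.50·15.2) = 0.008026 K/W
  R_castable refractory = L/(kA) = 0.0838/(0.694·15.2) = 0.007944 K/W
  R_ceramic fibre blanket = L/(kA) = 0.0874/(0.0915·15.2) = 0.06284 K/W
ΣR = 0.008026 + 0.007944 + 0.06284 = 0.07881 K/W
Q = ΔT/ΣR = (1128 K − 307.4 K)/0.07881 = 10400 W

Q = 10.4 kW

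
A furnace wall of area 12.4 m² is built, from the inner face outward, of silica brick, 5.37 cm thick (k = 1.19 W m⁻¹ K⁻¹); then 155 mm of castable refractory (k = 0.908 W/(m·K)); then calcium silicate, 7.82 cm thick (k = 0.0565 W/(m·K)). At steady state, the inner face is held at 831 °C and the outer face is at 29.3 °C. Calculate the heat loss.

Q = 6.21 kW

Treat each layer as a resistance in series:
  R_silica brick = L/(kA) = 0.0537/(1.19·12.4) = 0.003639 K/W
  R_castable refractory = L/(kA) = 0.155/(0.908·12.4) = 0.01377 K/W
  R_calcium silicate = L/(kA) = 0.0782/(0.0565·12.4) = 0.1116 K/W
ΣR = 0.003639 + 0.01377 + 0.1116 = 0.1290 K/W
Q = ΔT/ΣR = (831 °C − 29.3 °C)/0.1290 = 6210 W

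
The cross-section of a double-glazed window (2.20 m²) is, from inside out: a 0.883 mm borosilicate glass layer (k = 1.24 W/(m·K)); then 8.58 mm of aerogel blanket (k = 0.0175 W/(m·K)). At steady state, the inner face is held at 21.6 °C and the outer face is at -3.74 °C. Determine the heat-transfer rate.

Q = 114 W

Resistance network (inner→outer):
  R_borosilicate glass = L/(kA) = 8.83×10^-4/(1.24·2.20) = 3.237×10^-4 K/W
  R_aerogel blanket = L/(kA) = 0.00858/(0.0175·2.20) = 0.2229 K/W
ΣR = 3.237×10^-4 + 0.2229 = 0.2232 K/W
Q = ΔT/ΣR = (21.6 °C − -3.74 °C)/0.2232 = 114 W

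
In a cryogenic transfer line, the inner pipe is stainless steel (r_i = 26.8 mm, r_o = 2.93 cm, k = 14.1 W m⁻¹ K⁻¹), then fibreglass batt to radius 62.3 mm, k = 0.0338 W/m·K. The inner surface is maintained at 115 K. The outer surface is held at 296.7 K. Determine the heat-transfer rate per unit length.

Series thermal resistances, inner to outer:
  R'_stainless steel = ln(0.0293/0.0268)/(2πk) = 0.08919/(2π·14.1) = 0.001007 m·K/W
  R'_fibreglass batt = ln(0.0623/0.0293)/(2πk) = 0.7544/(2π·0.0338) = 3.552 m·K/W
ΣR = 0.001007 + 3.552 = 3.553 m·K/W
Q' = ΔT/ΣR = (115 K − 296.7 K)/3.553 = -51.1 W/m
(Negative Q' ⇒ heat flows inward; heat gain = 51.1 W/m.)

Q' = 51.1 W/m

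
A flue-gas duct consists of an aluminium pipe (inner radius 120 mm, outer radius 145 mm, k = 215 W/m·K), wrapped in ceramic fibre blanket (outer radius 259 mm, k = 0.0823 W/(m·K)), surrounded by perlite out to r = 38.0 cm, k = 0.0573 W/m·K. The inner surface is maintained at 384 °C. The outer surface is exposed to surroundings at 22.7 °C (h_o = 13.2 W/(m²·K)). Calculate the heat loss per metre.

Treat each layer as a resistance in series:
  R'_aluminium = ln(0.145/0.120)/(2πk) = 0.1892/(2π·215) = 1.401×10^-4 m·K/W
  R'_ceramic fibre blanket = ln(0.259/0.145)/(2πk) = 0.5801/(2π·0.0823) = 1.122 m·K/W
  R'_perlite = ln(0.380/0.259)/(2πk) = 0.3833/(2π·0.0573) = 1.065 m·K/W
  R'_conv,out = 1/(2πr h) = 1/(2π·0.380·13.2) = 0.03173 m·K/W
ΣR = 1.401×10^-4 + 1.122 + 1.065 + 0.03173 = 2.219 m·K/W
Q' = ΔT/ΣR = (384 °C − 22.7 °C)/2.219 = 163 W/m

Q' = 163 W/m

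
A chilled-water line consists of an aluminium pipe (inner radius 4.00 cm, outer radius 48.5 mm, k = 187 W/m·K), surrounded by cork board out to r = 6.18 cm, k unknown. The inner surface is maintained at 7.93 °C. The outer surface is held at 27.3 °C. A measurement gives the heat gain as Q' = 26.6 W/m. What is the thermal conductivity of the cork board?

ΣR = ΔT/Q' = |7.93 − 27.3|/26.6 = 0.7282 m·K/W
Known resistances:
  R'_aluminium = ln(0.0485/0.0400)/(2πk) = 0.1927/(2π·187) = 1.640×10^-4 m·K/W
R_cork board = ΣR − ΣR_known = 0.7282 − 1.640×10^-4 = 0.7280 m·K/W
ln(r₂/r₁)/(2πk) = 0.7280 ⇒ k = 0.2423/(2π·0.7280) = 0.0530 W/m·K

k = 0.0530 W/m·K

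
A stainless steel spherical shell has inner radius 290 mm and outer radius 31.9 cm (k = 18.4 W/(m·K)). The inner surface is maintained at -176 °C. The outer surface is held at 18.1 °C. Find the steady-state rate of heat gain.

Q = 4πk·ΔT/(1/r₁ − 1/r₂) = 4π × 18.4 × 194.1 / (1/0.290 − 1/0.319) = 1.43×10^5 W

Q = 143 kW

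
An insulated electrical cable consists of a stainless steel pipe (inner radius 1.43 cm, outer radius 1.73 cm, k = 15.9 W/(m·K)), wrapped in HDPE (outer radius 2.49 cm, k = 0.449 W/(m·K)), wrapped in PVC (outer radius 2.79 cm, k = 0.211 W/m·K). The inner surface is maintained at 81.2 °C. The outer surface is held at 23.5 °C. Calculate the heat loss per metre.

Treat each layer as a resistance in series:
  R'_stainless steel = ln(0.0173/0.0143)/(2πk) = 0.1904/(2π·15.9) = 0.001906 m·K/W
  R'_HDPE = ln(0.0249/0.0173)/(2πk) = 0.3642/(2π·0.449) = 0.1291 m·K/W
  R'_PVC = ln(0.0279/0.0249)/(2πk) = 0.1138/(2π·0.211) = 0.08581 m·K/W
ΣR = 0.001906 + 0.1291 + 0.08581 = 0.2168 m·K/W
Q' = ΔT/ΣR = (81.2 °C − 23.5 °C)/0.2168 = 266 W/m

Q' = 266 W/m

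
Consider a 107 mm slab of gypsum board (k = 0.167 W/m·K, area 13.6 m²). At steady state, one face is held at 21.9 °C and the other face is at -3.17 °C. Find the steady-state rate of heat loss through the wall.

Q = 532 W

Q = kA·ΔT/L = 0.167 × 13.6 × |21.9 °C − -3.17 °C| / 0.107 = 532 W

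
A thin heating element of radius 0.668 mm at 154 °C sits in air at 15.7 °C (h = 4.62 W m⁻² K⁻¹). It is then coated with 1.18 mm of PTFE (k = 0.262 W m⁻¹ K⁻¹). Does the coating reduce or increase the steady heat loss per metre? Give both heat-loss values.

increases: 2.68 → 7.18 W/m

Critical radius for a cylinder: r_cr = k/h = 0.0567 m = 5.67 cm.
Outer radius after coating: r₂ = 6.68×10^-4 + 0.00118 = 0.001848 m.
Since r₁ < r_cr and r₂ ≤ r_cr, the coating moves toward the maximum at r_cr — heat loss rises.
Bare: R = 1/(2πr₁h) = 51.57 m·K/W; Q = 138.3/51.57 = 2.68 W/m.
Coated: R = R_cond + R_conv = 19.26 m·K/W; Q = 138.3/19.26 = 7.18 W/m.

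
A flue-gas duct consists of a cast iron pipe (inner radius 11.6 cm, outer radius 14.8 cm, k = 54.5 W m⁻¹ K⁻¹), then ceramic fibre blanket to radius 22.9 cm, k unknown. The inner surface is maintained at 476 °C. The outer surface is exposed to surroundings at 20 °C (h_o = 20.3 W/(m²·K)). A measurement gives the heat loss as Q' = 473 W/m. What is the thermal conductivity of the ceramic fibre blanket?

ΣR = ΔT/Q' = |476 − 20|/473 = 0.9641 m·K/W
Known resistances:
  R'_cast iron = ln(0.148/0.116)/(2πk) = 0.2436/(2π·54.5) = 7.114×10^-4 m·K/W
  R'_conv,out = 1/(2πr h) = 1/(2π·0.229·20.3) = 0.03424 m·K/W
R_ceramic fibre blanket = ΣR − ΣR_known = 0.9641 − 0.03495 = 0.9291 m·K/W
ln(r₂/r₁)/(2πk) = 0.9291 ⇒ k = 0.4365/(2π·0.9291) = 0.0748 W/m·K

k = 0.0748 W/m·K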